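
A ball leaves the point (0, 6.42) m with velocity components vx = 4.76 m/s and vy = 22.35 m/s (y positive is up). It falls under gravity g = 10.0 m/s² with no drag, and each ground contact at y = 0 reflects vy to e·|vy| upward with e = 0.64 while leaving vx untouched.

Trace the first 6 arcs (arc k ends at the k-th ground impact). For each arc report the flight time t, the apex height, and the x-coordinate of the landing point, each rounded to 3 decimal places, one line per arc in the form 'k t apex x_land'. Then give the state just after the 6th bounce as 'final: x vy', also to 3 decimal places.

1 4.741 31.396 22.566
2 3.207 12.860 37.834
3 2.053 5.267 47.605
4 1.314 2.158 53.859
5 0.841 0.884 57.861
6 0.538 0.362 60.423
final: 60.423 1.722

Arc 1: start y=6.420, vy=22.350 → t=4.741, apex=31.396, x_land=22.566, impact vy=-25.058
  bounce: vy ← 0.64·25.058 = 16.037
Arc 2: start y=0.000, vy=16.037 → t=3.207, apex=12.860, x_land=37.834, impact vy=-16.037
  bounce: vy ← 0.64·16.037 = 10.264
Arc 3: start y=0.000, vy=10.264 → t=2.053, apex=5.267, x_land=47.605, impact vy=-10.264
  bounce: vy ← 0.64·10.264 = 6.569
Arc 4: start y=0.000, vy=6.569 → t=1.314, apex=2.158, x_land=53.859, impact vy=-6.569
  bounce: vy ← 0.64·6.569 = 4.204
Arc 5: start y=0.000, vy=4.204 → t=0.841, apex=0.884, x_land=57.861, impact vy=-4.204
  bounce: vy ← 0.64·4.204 = 2.691
Arc 6: start y=0.000, vy=2.691 → t=0.538, apex=0.362, x_land=60.423, impact vy=-2.691
  bounce: vy ← 0.64·2.691 = 1.722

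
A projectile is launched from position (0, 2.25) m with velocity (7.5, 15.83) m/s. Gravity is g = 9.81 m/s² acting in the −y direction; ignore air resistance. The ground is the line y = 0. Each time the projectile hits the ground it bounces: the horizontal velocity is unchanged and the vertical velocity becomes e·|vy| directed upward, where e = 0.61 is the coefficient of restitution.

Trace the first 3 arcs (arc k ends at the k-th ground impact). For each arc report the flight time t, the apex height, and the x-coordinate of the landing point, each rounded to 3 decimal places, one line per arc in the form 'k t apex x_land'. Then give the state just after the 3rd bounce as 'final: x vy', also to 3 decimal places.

1 3.364 15.022 25.228
2 2.135 5.590 41.240
3 1.302 2.080 51.008
final: 51.008 3.897

Arc 1: start y=2.250, vy=15.830 → t=3.364, apex=15.022, x_land=25.228, impact vy=-17.168
  bounce: vy ← 0.61·17.168 = 10.472
Arc 2: start y=0.000, vy=10.472 → t=2.135, apex=5.590, x_land=41.240, impact vy=-10.472
  bounce: vy ← 0.61·10.472 = 6.388
Arc 3: start y=0.000, vy=6.388 → t=1.302, apex=2.080, x_land=51.008, impact vy=-6.388
  bounce: vy ← 0.61·6.388 = 3.897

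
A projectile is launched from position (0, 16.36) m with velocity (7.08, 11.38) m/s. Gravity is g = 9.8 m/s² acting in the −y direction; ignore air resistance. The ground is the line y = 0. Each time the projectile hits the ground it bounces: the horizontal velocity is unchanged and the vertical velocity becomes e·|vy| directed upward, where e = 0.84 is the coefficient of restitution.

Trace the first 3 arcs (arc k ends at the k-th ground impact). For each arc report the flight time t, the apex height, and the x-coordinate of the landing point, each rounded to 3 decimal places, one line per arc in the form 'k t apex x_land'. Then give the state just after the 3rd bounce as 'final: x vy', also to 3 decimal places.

Arc 1: start y=16.360, vy=11.380 → t=3.326, apex=22.967, x_land=23.550, impact vy=-21.217
  bounce: vy ← 0.84·21.217 = 17.822
Arc 2: start y=0.000, vy=17.822 → t=3.637, apex=16.206, x_land=49.301, impact vy=-17.822
  bounce: vy ← 0.84·17.822 = 14.971
Arc 3: start y=0.000, vy=14.971 → t=3.055, apex=11.435, x_land=70.932, impact vy=-14.971
  bounce: vy ← 0.84·14.971 = 12.575

1 3.326 22.967 23.550
2 3.637 16.206 49.301
3 3.055 11.435 70.932
final: 70.932 12.575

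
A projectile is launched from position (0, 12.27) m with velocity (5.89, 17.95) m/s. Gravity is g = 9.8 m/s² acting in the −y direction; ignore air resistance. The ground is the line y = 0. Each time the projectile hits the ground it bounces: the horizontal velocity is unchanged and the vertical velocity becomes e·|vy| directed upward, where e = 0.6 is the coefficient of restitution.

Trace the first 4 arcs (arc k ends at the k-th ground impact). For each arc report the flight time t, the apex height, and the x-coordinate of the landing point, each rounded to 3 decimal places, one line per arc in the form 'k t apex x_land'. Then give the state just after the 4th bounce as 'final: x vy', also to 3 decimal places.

Arc 1: start y=12.270, vy=17.950 → t=4.252, apex=28.709, x_land=25.045, impact vy=-23.721
  bounce: vy ← 0.6·23.721 = 14.233
Arc 2: start y=0.000, vy=14.233 → t=2.905, apex=10.335, x_land=42.154, impact vy=-14.233
  bounce: vy ← 0.6·14.233 = 8.540
Arc 3: start y=0.000, vy=8.540 → t=1.743, apex=3.721, x_land=52.419, impact vy=-8.540
  bounce: vy ← 0.6·8.540 = 5.124
Arc 4: start y=0.000, vy=5.124 → t=1.046, apex=1.339, x_land=58.577, impact vy=-5.124
  bounce: vy ← 0.6·5.124 = 3.074

1 4.252 28.709 25.045
2 2.905 10.335 42.154
3 1.743 3.721 52.419
4 1.046 1.339 58.577
final: 58.577 3.074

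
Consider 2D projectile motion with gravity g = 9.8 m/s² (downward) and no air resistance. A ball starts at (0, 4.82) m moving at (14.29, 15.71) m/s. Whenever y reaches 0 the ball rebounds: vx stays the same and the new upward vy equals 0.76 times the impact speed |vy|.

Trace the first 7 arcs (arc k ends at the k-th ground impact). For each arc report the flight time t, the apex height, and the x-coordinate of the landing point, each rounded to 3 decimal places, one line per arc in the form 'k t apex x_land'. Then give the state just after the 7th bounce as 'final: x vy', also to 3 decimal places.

Arc 1: start y=4.820, vy=15.710 → t=3.488, apex=17.412, x_land=49.845, impact vy=-18.474
  bounce: vy ← 0.76·18.474 = 14.040
Arc 2: start y=0.000, vy=14.040 → t=2.865, apex=10.057, x_land=90.791, impact vy=-14.040
  bounce: vy ← 0.76·14.040 = 10.670
Arc 3: start y=0.000, vy=10.670 → t=2.178, apex=5.809, x_land=121.909, impact vy=-10.670
  bounce: vy ← 0.76·10.670 = 8.109
Arc 4: start y=0.000, vy=8.109 → t=1.655, apex=3.355, x_land=145.559, impact vy=-8.109
  bounce: vy ← 0.76·8.109 = 6.163
Arc 5: start y=0.000, vy=6.163 → t=1.258, apex=1.938, x_land=163.533, impact vy=-6.163
  bounce: vy ← 0.76·6.163 = 4.684
Arc 6: start y=0.000, vy=4.684 → t=0.956, apex=1.119, x_land=177.193, impact vy=-4.684
  bounce: vy ← 0.76·4.684 = 3.560
Arc 7: start y=0.000, vy=3.560 → t=0.727, apex=0.647, x_land=187.575, impact vy=-3.560
  bounce: vy ← 0.76·3.560 = 2.706

1 3.488 17.412 49.845
2 2.865 10.057 90.791
3 2.178 5.809 121.909
4 1.655 3.355 145.559
5 1.258 1.938 163.533
6 0.956 1.119 177.193
7 0.727 0.647 187.575
final: 187.575 2.706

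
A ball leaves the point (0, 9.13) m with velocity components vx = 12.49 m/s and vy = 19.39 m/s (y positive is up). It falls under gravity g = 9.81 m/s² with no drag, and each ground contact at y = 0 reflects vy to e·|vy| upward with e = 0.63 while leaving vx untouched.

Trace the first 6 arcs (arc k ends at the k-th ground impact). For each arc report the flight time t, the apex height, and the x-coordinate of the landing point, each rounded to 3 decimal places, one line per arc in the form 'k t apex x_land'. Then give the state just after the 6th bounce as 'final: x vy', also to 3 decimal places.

Arc 1: start y=9.130, vy=19.390 → t=4.378, apex=28.293, x_land=54.684, impact vy=-23.561
  bounce: vy ← 0.63·23.561 = 14.843
Arc 2: start y=0.000, vy=14.843 → t=3.026, apex=11.229, x_land=92.481, impact vy=-14.843
  bounce: vy ← 0.63·14.843 = 9.351
Arc 3: start y=0.000, vy=9.351 → t=1.906, apex=4.457, x_land=116.292, impact vy=-9.351
  bounce: vy ← 0.63·9.351 = 5.891
Arc 4: start y=0.000, vy=5.891 → t=1.201, apex=1.769, x_land=131.294, impact vy=-5.891
  bounce: vy ← 0.63·5.891 = 3.711
Arc 5: start y=0.000, vy=3.711 → t=0.757, apex=0.702, x_land=140.745, impact vy=-3.711
  bounce: vy ← 0.63·3.711 = 2.338
Arc 6: start y=0.000, vy=2.338 → t=0.477, apex=0.279, x_land=146.699, impact vy=-2.338
  bounce: vy ← 0.63·2.338 = 1.473

1 4.378 28.293 54.684
2 3.026 11.229 92.481
3 1.906 4.457 116.292
4 1.201 1.769 131.294
5 0.757 0.702 140.745
6 0.477 0.279 146.699
final: 146.699 1.473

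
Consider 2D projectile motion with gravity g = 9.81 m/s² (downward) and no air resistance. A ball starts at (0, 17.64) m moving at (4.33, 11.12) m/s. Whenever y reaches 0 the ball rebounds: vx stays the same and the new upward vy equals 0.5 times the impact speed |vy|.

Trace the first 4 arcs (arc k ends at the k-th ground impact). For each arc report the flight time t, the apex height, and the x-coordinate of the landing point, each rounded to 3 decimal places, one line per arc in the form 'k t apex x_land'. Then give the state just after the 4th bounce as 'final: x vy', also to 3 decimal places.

1 3.343 23.942 14.475
2 2.209 5.986 24.041
3 1.105 1.496 28.824
4 0.552 0.374 31.216
final: 31.216 1.355

Arc 1: start y=17.640, vy=11.120 → t=3.343, apex=23.942, x_land=14.475, impact vy=-21.674
  bounce: vy ← 0.5·21.674 = 10.837
Arc 2: start y=0.000, vy=10.837 → t=2.209, apex=5.986, x_land=24.041, impact vy=-10.837
  bounce: vy ← 0.5·10.837 = 5.418
Arc 3: start y=0.000, vy=5.418 → t=1.105, apex=1.496, x_land=28.824, impact vy=-5.418
  bounce: vy ← 0.5·5.418 = 2.709
Arc 4: start y=0.000, vy=2.709 → t=0.552, apex=0.374, x_land=31.216, impact vy=-2.709
  bounce: vy ← 0.5·2.709 = 1.355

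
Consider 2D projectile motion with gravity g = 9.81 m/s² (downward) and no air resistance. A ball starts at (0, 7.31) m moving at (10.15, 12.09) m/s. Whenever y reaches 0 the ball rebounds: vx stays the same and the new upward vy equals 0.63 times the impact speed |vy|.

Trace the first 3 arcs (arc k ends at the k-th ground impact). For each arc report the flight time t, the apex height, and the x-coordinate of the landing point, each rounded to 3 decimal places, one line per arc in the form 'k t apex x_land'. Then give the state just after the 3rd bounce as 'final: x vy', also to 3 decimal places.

Arc 1: start y=7.310, vy=12.090 → t=2.967, apex=14.760, x_land=30.116, impact vy=-17.017
  bounce: vy ← 0.63·17.017 = 10.721
Arc 2: start y=0.000, vy=10.721 → t=2.186, apex=5.858, x_land=52.301, impact vy=-10.721
  bounce: vy ← 0.63·10.721 = 6.754
Arc 3: start y=0.000, vy=6.754 → t=1.377, apex=2.325, x_land=66.278, impact vy=-6.754
  bounce: vy ← 0.63·6.754 = 4.255

1 2.967 14.760 30.116
2 2.186 5.858 52.301
3 1.377 2.325 66.278
final: 66.278 4.255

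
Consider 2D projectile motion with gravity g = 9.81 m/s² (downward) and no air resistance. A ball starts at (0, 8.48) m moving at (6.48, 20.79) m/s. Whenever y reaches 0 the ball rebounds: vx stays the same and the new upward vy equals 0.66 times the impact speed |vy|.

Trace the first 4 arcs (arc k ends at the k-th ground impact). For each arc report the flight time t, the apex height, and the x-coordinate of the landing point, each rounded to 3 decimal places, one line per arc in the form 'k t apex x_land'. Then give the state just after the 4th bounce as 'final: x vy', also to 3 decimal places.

1 4.613 30.510 29.894
2 3.292 13.290 51.227
3 2.173 5.789 65.307
4 1.434 2.522 74.599
final: 74.599 4.642

Arc 1: start y=8.480, vy=20.790 → t=4.613, apex=30.510, x_land=29.894, impact vy=-24.466
  bounce: vy ← 0.66·24.466 = 16.148
Arc 2: start y=0.000, vy=16.148 → t=3.292, apex=13.290, x_land=51.227, impact vy=-16.148
  bounce: vy ← 0.66·16.148 = 10.658
Arc 3: start y=0.000, vy=10.658 → t=2.173, apex=5.789, x_land=65.307, impact vy=-10.658
  bounce: vy ← 0.66·10.658 = 7.034
Arc 4: start y=0.000, vy=7.034 → t=1.434, apex=2.522, x_land=74.599, impact vy=-7.034
  bounce: vy ← 0.66·7.034 = 4.642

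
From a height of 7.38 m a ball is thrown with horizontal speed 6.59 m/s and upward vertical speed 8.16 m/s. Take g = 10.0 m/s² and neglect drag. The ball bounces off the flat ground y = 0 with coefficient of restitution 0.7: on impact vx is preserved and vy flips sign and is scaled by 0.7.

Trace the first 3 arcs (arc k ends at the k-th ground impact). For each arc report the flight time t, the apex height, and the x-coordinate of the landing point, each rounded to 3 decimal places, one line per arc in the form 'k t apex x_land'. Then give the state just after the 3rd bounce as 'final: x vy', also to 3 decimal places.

1 2.280 10.709 15.022
2 2.049 5.248 28.524
3 1.434 2.571 37.976
final: 37.976 5.020

Arc 1: start y=7.380, vy=8.160 → t=2.280, apex=10.709, x_land=15.022, impact vy=-14.635
  bounce: vy ← 0.7·14.635 = 10.245
Arc 2: start y=0.000, vy=10.245 → t=2.049, apex=5.248, x_land=28.524, impact vy=-10.245
  bounce: vy ← 0.7·10.245 = 7.171
Arc 3: start y=0.000, vy=7.171 → t=1.434, apex=2.571, x_land=37.976, impact vy=-7.171
  bounce: vy ← 0.7·7.171 = 5.020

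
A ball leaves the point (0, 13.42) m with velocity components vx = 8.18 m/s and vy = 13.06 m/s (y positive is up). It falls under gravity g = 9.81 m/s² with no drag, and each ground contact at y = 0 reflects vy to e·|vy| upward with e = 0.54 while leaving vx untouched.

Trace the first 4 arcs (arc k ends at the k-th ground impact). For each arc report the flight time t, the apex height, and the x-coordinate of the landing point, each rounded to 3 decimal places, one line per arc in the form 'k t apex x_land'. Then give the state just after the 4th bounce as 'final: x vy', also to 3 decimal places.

1 3.455 22.113 28.258
2 2.293 6.448 47.016
3 1.238 1.880 57.146
4 0.669 0.548 62.615
final: 62.615 1.771

Arc 1: start y=13.420, vy=13.060 → t=3.455, apex=22.113, x_land=28.258, impact vy=-20.829
  bounce: vy ← 0.54·20.829 = 11.248
Arc 2: start y=0.000, vy=11.248 → t=2.293, apex=6.448, x_land=47.016, impact vy=-11.248
  bounce: vy ← 0.54·11.248 = 6.074
Arc 3: start y=0.000, vy=6.074 → t=1.238, apex=1.880, x_land=57.146, impact vy=-6.074
  bounce: vy ← 0.54·6.074 = 3.280
Arc 4: start y=0.000, vy=3.280 → t=0.669, apex=0.548, x_land=62.615, impact vy=-3.280
  bounce: vy ← 0.54·3.280 = 1.771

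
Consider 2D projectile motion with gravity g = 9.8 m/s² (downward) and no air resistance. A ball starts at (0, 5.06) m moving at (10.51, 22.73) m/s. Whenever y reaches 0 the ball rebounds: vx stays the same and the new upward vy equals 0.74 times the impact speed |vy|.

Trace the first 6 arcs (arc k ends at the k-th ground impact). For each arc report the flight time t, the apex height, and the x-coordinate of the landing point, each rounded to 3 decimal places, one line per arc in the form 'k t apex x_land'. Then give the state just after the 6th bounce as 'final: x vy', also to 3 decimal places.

Arc 1: start y=5.060, vy=22.730 → t=4.852, apex=31.420, x_land=50.991, impact vy=-24.816
  bounce: vy ← 0.74·24.816 = 18.364
Arc 2: start y=0.000, vy=18.364 → t=3.748, apex=17.206, x_land=90.379, impact vy=-18.364
  bounce: vy ← 0.74·18.364 = 13.589
Arc 3: start y=0.000, vy=13.589 → t=2.773, apex=9.422, x_land=119.526, impact vy=-13.589
  bounce: vy ← 0.74·13.589 = 10.056
Arc 4: start y=0.000, vy=10.056 → t=2.052, apex=5.159, x_land=141.095, impact vy=-10.056
  bounce: vy ← 0.74·10.056 = 7.441
Arc 5: start y=0.000, vy=7.441 → t=1.519, apex=2.825, x_land=157.057, impact vy=-7.441
  bounce: vy ← 0.74·7.441 = 5.507
Arc 6: start y=0.000, vy=5.507 → t=1.124, apex=1.547, x_land=168.868, impact vy=-5.507
  bounce: vy ← 0.74·5.507 = 4.075

1 4.852 31.420 50.991
2 3.748 17.206 90.379
3 2.773 9.422 119.526
4 2.052 5.159 141.095
5 1.519 2.825 157.057
6 1.124 1.547 168.868
final: 168.868 4.075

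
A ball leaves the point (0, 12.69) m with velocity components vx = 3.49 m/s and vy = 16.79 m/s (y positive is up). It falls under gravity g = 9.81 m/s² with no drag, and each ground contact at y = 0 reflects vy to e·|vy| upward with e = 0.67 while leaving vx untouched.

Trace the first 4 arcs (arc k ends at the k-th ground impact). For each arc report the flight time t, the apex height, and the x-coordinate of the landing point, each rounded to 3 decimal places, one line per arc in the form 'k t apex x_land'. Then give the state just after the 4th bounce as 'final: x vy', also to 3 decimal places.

Arc 1: start y=12.690, vy=16.790 → t=4.060, apex=27.058, x_land=14.170, impact vy=-23.041
  bounce: vy ← 0.67·23.041 = 15.437
Arc 2: start y=0.000, vy=15.437 → t=3.147, apex=12.146, x_land=25.154, impact vy=-15.437
  bounce: vy ← 0.67·15.437 = 10.343
Arc 3: start y=0.000, vy=10.343 → t=2.109, apex=5.453, x_land=32.513, impact vy=-10.343
  bounce: vy ← 0.67·10.343 = 6.930
Arc 4: start y=0.000, vy=6.930 → t=1.413, apex=2.448, x_land=37.444, impact vy=-6.930
  bounce: vy ← 0.67·6.930 = 4.643

1 4.060 27.058 14.170
2 3.147 12.146 25.154
3 2.109 5.453 32.513
4 1.413 2.448 37.444
final: 37.444 4.643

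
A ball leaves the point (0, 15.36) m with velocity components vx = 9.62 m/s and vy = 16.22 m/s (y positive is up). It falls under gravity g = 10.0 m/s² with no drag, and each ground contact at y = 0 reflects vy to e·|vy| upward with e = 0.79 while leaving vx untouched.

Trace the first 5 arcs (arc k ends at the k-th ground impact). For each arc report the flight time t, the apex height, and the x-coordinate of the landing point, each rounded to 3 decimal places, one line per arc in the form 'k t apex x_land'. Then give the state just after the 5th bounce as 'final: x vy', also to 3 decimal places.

1 4.010 28.514 38.577
2 3.773 17.796 74.875
3 2.981 11.106 103.550
4 2.355 6.931 126.203
5 1.860 4.326 144.099
final: 144.099 7.348

Arc 1: start y=15.360, vy=16.220 → t=4.010, apex=28.514, x_land=38.577, impact vy=-23.881
  bounce: vy ← 0.79·23.881 = 18.866
Arc 2: start y=0.000, vy=18.866 → t=3.773, apex=17.796, x_land=74.875, impact vy=-18.866
  bounce: vy ← 0.79·18.866 = 14.904
Arc 3: start y=0.000, vy=14.904 → t=2.981, apex=11.106, x_land=103.550, impact vy=-14.904
  bounce: vy ← 0.79·14.904 = 11.774
Arc 4: start y=0.000, vy=11.774 → t=2.355, apex=6.931, x_land=126.203, impact vy=-11.774
  bounce: vy ← 0.79·11.774 = 9.302
Arc 5: start y=0.000, vy=9.302 → t=1.860, apex=4.326, x_land=144.099, impact vy=-9.302
  bounce: vy ← 0.79·9.302 = 7.348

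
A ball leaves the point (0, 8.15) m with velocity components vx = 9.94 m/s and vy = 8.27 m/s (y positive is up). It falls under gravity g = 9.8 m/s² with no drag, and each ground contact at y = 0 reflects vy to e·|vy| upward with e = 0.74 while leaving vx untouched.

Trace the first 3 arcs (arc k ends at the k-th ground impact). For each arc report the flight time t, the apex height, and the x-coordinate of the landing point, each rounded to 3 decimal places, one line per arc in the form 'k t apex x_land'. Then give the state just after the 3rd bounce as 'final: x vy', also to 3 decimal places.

1 2.385 11.639 23.708
2 2.281 6.374 46.381
3 1.688 3.490 63.160
final: 63.160 6.121

Arc 1: start y=8.150, vy=8.270 → t=2.385, apex=11.639, x_land=23.708, impact vy=-15.104
  bounce: vy ← 0.74·15.104 = 11.177
Arc 2: start y=0.000, vy=11.177 → t=2.281, apex=6.374, x_land=46.381, impact vy=-11.177
  bounce: vy ← 0.74·11.177 = 8.271
Arc 3: start y=0.000, vy=8.271 → t=1.688, apex=3.490, x_land=63.160, impact vy=-8.271
  bounce: vy ← 0.74·8.271 = 6.121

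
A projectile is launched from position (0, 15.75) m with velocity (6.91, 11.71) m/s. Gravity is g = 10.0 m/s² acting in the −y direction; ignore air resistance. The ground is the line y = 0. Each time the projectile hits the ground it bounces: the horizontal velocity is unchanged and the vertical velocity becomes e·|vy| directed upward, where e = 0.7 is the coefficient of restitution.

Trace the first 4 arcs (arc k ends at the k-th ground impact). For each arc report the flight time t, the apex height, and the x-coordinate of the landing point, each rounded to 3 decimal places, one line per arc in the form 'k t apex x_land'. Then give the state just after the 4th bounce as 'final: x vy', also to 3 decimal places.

1 3.297 22.606 22.784
2 2.977 11.077 43.355
3 2.084 5.428 57.754
4 1.459 2.660 67.833
final: 67.833 5.105

Arc 1: start y=15.750, vy=11.710 → t=3.297, apex=22.606, x_land=22.784, impact vy=-21.263
  bounce: vy ← 0.7·21.263 = 14.884
Arc 2: start y=0.000, vy=14.884 → t=2.977, apex=11.077, x_land=43.355, impact vy=-14.884
  bounce: vy ← 0.7·14.884 = 10.419
Arc 3: start y=0.000, vy=10.419 → t=2.084, apex=5.428, x_land=57.754, impact vy=-10.419
  bounce: vy ← 0.7·10.419 = 7.293
Arc 4: start y=0.000, vy=7.293 → t=1.459, apex=2.660, x_land=67.833, impact vy=-7.293
  bounce: vy ← 0.7·7.293 = 5.105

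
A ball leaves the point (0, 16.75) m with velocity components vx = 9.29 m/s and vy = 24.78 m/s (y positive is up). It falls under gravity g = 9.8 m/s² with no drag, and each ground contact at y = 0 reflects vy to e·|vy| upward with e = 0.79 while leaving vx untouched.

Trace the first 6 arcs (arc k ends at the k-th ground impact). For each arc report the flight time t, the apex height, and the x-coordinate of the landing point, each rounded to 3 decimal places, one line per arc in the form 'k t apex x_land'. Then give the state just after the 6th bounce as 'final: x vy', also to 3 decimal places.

Arc 1: start y=16.750, vy=24.780 → t=5.661, apex=48.079, x_land=52.591, impact vy=-30.698
  bounce: vy ← 0.79·30.698 = 24.251
Arc 2: start y=0.000, vy=24.251 → t=4.949, apex=30.006, x_land=98.569, impact vy=-24.251
  bounce: vy ← 0.79·24.251 = 19.158
Arc 3: start y=0.000, vy=19.158 → t=3.910, apex=18.727, x_land=134.892, impact vy=-19.158
  bounce: vy ← 0.79·19.158 = 15.135
Arc 4: start y=0.000, vy=15.135 → t=3.089, apex=11.687, x_land=163.587, impact vy=-15.135
  bounce: vy ← 0.79·15.135 = 11.957
Arc 5: start y=0.000, vy=11.957 → t=2.440, apex=7.294, x_land=186.256, impact vy=-11.957
  bounce: vy ← 0.79·11.957 = 9.446
Arc 6: start y=0.000, vy=9.446 → t=1.928, apex=4.552, x_land=204.164, impact vy=-9.446
  bounce: vy ← 0.79·9.446 = 7.462

1 5.661 48.079 52.591
2 4.949 30.006 98.569
3 3.910 18.727 134.892
4 3.089 11.687 163.587
5 2.440 7.294 186.256
6 1.928 4.552 204.164
final: 204.164 7.462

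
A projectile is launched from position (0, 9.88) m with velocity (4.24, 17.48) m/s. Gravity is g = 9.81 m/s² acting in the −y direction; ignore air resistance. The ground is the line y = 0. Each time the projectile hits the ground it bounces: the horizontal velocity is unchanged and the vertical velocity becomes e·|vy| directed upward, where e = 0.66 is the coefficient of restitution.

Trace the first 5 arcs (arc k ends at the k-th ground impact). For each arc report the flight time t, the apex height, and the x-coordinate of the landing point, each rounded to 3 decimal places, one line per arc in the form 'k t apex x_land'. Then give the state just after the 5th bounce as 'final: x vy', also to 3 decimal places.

1 4.060 25.453 17.214
2 3.007 11.088 29.963
3 1.985 4.830 38.378
4 1.310 2.104 43.932
5 0.864 0.916 47.597
final: 47.597 2.799

Arc 1: start y=9.880, vy=17.480 → t=4.060, apex=25.453, x_land=17.214, impact vy=-22.347
  bounce: vy ← 0.66·22.347 = 14.749
Arc 2: start y=0.000, vy=14.749 → t=3.007, apex=11.088, x_land=29.963, impact vy=-14.749
  bounce: vy ← 0.66·14.749 = 9.734
Arc 3: start y=0.000, vy=9.734 → t=1.985, apex=4.830, x_land=38.378, impact vy=-9.734
  bounce: vy ← 0.66·9.734 = 6.425
Arc 4: start y=0.000, vy=6.425 → t=1.310, apex=2.104, x_land=43.932, impact vy=-6.425
  bounce: vy ← 0.66·6.425 = 4.240
Arc 5: start y=0.000, vy=4.240 → t=0.864, apex=0.916, x_land=47.597, impact vy=-4.240
  bounce: vy ← 0.66·4.240 = 2.799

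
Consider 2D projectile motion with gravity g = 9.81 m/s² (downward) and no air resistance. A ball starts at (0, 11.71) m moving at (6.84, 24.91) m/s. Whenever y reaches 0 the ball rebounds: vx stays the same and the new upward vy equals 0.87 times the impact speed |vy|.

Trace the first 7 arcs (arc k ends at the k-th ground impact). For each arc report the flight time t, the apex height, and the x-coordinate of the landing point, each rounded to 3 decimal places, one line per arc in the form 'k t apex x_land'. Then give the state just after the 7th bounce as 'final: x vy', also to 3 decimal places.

1 5.512 43.336 37.700
2 5.172 32.801 73.076
3 4.500 24.827 103.853
4 3.915 18.792 130.629
5 3.406 14.223 153.925
6 2.963 10.766 174.192
7 2.578 8.149 191.824
final: 191.824 11.000

Arc 1: start y=11.710, vy=24.910 → t=5.512, apex=43.336, x_land=37.700, impact vy=-29.159
  bounce: vy ← 0.87·29.159 = 25.368
Arc 2: start y=0.000, vy=25.368 → t=5.172, apex=32.801, x_land=73.076, impact vy=-25.368
  bounce: vy ← 0.87·25.368 = 22.071
Arc 3: start y=0.000, vy=22.071 → t=4.500, apex=24.827, x_land=103.853, impact vy=-22.071
  bounce: vy ← 0.87·22.071 = 19.201
Arc 4: start y=0.000, vy=19.201 → t=3.915, apex=18.792, x_land=130.629, impact vy=-19.201
  bounce: vy ← 0.87·19.201 = 16.705
Arc 5: start y=0.000, vy=16.705 → t=3.406, apex=14.223, x_land=153.925, impact vy=-16.705
  bounce: vy ← 0.87·16.705 = 14.534
Arc 6: start y=0.000, vy=14.534 → t=2.963, apex=10.766, x_land=174.192, impact vy=-14.534
  bounce: vy ← 0.87·14.534 = 12.644
Arc 7: start y=0.000, vy=12.644 → t=2.578, apex=8.149, x_land=191.824, impact vy=-12.644
  bounce: vy ← 0.87·12.644 = 11.000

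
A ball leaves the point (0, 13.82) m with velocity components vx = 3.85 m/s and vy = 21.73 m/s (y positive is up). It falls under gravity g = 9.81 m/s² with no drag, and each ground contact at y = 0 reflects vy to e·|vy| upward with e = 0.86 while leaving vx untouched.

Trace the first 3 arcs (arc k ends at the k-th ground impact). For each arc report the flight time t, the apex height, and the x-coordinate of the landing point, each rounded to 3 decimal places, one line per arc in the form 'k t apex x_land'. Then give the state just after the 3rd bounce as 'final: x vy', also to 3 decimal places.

Arc 1: start y=13.820, vy=21.730 → t=4.994, apex=37.887, x_land=19.228, impact vy=-27.264
  bounce: vy ← 0.86·27.264 = 23.447
Arc 2: start y=0.000, vy=23.447 → t=4.780, apex=28.021, x_land=37.632, impact vy=-23.447
  bounce: vy ← 0.86·23.447 = 20.165
Arc 3: start y=0.000, vy=20.165 → t=4.111, apex=20.724, x_land=53.460, impact vy=-20.165
  bounce: vy ← 0.86·20.165 = 17.342

1 4.994 37.887 19.228
2 4.780 28.021 37.632
3 4.111 20.724 53.460
final: 53.460 17.342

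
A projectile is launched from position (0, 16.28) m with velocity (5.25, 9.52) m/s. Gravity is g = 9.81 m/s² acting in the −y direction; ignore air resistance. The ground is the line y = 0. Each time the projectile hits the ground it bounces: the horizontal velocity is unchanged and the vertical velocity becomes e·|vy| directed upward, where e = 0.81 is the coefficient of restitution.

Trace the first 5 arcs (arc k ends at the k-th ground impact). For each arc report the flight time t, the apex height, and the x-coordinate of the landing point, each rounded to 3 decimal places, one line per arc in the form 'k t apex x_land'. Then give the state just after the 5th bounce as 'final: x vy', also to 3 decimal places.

1 3.035 20.899 15.932
2 3.344 13.712 33.488
3 2.709 8.996 47.708
4 2.194 5.903 59.226
5 1.777 3.873 68.556
final: 68.556 7.061

Arc 1: start y=16.280, vy=9.520 → t=3.035, apex=20.899, x_land=15.932, impact vy=-20.250
  bounce: vy ← 0.81·20.250 = 16.402
Arc 2: start y=0.000, vy=16.402 → t=3.344, apex=13.712, x_land=33.488, impact vy=-16.402
  bounce: vy ← 0.81·16.402 = 13.286
Arc 3: start y=0.000, vy=13.286 → t=2.709, apex=8.996, x_land=47.708, impact vy=-13.286
  bounce: vy ← 0.81·13.286 = 10.761
Arc 4: start y=0.000, vy=10.761 → t=2.194, apex=5.903, x_land=59.226, impact vy=-10.761
  bounce: vy ← 0.81·10.761 = 8.717
Arc 5: start y=0.000, vy=8.717 → t=1.777, apex=3.873, x_land=68.556, impact vy=-8.717
  bounce: vy ← 0.81·8.717 = 7.061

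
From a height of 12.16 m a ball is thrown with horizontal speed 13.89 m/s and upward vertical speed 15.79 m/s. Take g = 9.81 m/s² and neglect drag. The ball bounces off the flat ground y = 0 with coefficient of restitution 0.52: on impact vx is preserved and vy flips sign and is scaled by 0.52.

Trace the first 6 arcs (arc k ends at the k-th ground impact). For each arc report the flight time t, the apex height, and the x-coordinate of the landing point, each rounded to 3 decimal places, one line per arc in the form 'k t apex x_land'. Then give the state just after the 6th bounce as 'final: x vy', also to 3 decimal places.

1 3.861 24.868 53.632
2 2.342 6.724 86.159
3 1.218 1.818 103.072
4 0.633 0.492 111.867
5 0.329 0.133 116.441
6 0.171 0.036 118.819
final: 118.819 0.437

Arc 1: start y=12.160, vy=15.790 → t=3.861, apex=24.868, x_land=53.632, impact vy=-22.089
  bounce: vy ← 0.52·22.089 = 11.486
Arc 2: start y=0.000, vy=11.486 → t=2.342, apex=6.724, x_land=86.159, impact vy=-11.486
  bounce: vy ← 0.52·11.486 = 5.973
Arc 3: start y=0.000, vy=5.973 → t=1.218, apex=1.818, x_land=103.072, impact vy=-5.973
  bounce: vy ← 0.52·5.973 = 3.106
Arc 4: start y=0.000, vy=3.106 → t=0.633, apex=0.492, x_land=111.867, impact vy=-3.106
  bounce: vy ← 0.52·3.106 = 1.615
Arc 5: start y=0.000, vy=1.615 → t=0.329, apex=0.133, x_land=116.441, impact vy=-1.615
  bounce: vy ← 0.52·1.615 = 0.840
Arc 6: start y=0.000, vy=0.840 → t=0.171, apex=0.036, x_land=118.819, impact vy=-0.840
  bounce: vy ← 0.52·0.840 = 0.437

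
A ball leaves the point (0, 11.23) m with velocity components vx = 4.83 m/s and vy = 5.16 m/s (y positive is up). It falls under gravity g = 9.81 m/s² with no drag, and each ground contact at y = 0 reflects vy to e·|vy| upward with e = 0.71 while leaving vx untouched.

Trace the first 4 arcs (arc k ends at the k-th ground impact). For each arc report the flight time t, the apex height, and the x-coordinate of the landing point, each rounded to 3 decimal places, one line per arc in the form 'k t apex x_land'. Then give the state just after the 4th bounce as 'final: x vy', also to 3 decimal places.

1 2.128 12.587 10.278
2 2.275 6.345 21.265
3 1.615 3.199 29.066
4 1.147 1.612 34.604
final: 34.604 3.993

Arc 1: start y=11.230, vy=5.160 → t=2.128, apex=12.587, x_land=10.278, impact vy=-15.715
  bounce: vy ← 0.71·15.715 = 11.158
Arc 2: start y=0.000, vy=11.158 → t=2.275, apex=6.345, x_land=21.265, impact vy=-11.158
  bounce: vy ← 0.71·11.158 = 7.922
Arc 3: start y=0.000, vy=7.922 → t=1.615, apex=3.199, x_land=29.066, impact vy=-7.922
  bounce: vy ← 0.71·7.922 = 5.625
Arc 4: start y=0.000, vy=5.625 → t=1.147, apex=1.612, x_land=34.604, impact vy=-5.625
  bounce: vy ← 0.71·5.625 = 3.993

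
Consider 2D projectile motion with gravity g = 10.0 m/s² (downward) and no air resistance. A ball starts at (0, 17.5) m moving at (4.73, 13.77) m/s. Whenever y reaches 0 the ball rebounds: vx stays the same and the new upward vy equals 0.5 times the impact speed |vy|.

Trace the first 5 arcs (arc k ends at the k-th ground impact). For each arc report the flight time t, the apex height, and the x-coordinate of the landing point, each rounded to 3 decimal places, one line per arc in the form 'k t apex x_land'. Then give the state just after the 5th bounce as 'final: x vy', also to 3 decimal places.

Arc 1: start y=17.500, vy=13.770 → t=3.700, apex=26.981, x_land=17.501, impact vy=-23.230
  bounce: vy ← 0.5·23.230 = 11.615
Arc 2: start y=0.000, vy=11.615 → t=2.323, apex=6.745, x_land=28.488, impact vy=-11.615
  bounce: vy ← 0.5·11.615 = 5.807
Arc 3: start y=0.000, vy=5.807 → t=1.161, apex=1.686, x_land=33.982, impact vy=-5.807
  bounce: vy ← 0.5·5.807 = 2.904
Arc 4: start y=0.000, vy=2.904 → t=0.581, apex=0.422, x_land=36.729, impact vy=-2.904
  bounce: vy ← 0.5·2.904 = 1.452
Arc 5: start y=0.000, vy=1.452 → t=0.290, apex=0.105, x_land=38.103, impact vy=-1.452
  bounce: vy ← 0.5·1.452 = 0.726

1 3.700 26.981 17.501
2 2.323 6.745 28.488
3 1.161 1.686 33.982
4 0.581 0.422 36.729
5 0.290 0.105 38.103
final: 38.103 0.726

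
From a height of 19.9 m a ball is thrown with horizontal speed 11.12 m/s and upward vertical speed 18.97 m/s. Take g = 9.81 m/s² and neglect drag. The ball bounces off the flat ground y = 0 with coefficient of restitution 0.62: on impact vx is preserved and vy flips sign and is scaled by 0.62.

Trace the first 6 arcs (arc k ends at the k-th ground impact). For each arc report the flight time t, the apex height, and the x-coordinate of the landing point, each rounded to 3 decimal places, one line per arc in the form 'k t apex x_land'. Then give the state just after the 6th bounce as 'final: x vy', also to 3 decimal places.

1 4.726 38.242 52.553
2 3.462 14.700 91.054
3 2.147 5.651 114.925
4 1.331 2.172 129.724
5 0.825 0.835 138.900
6 0.512 0.321 144.589
final: 144.589 1.556

Arc 1: start y=19.900, vy=18.970 → t=4.726, apex=38.242, x_land=52.553, impact vy=-27.392
  bounce: vy ← 0.62·27.392 = 16.983
Arc 2: start y=0.000, vy=16.983 → t=3.462, apex=14.700, x_land=91.054, impact vy=-16.983
  bounce: vy ← 0.62·16.983 = 10.529
Arc 3: start y=0.000, vy=10.529 → t=2.147, apex=5.651, x_land=114.925, impact vy=-10.529
  bounce: vy ← 0.62·10.529 = 6.528
Arc 4: start y=0.000, vy=6.528 → t=1.331, apex=2.172, x_land=129.724, impact vy=-6.528
  bounce: vy ← 0.62·6.528 = 4.047
Arc 5: start y=0.000, vy=4.047 → t=0.825, apex=0.835, x_land=138.900, impact vy=-4.047
  bounce: vy ← 0.62·4.047 = 2.509
Arc 6: start y=0.000, vy=2.509 → t=0.512, apex=0.321, x_land=144.589, impact vy=-2.509
  bounce: vy ← 0.62·2.509 = 1.556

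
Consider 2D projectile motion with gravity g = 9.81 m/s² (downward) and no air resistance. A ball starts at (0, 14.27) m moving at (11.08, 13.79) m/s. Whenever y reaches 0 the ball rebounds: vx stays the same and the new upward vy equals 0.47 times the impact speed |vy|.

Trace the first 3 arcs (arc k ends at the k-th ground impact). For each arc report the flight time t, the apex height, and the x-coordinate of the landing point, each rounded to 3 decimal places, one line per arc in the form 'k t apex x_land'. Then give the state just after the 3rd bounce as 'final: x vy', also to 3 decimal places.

1 3.616 23.962 40.065
2 2.078 5.293 63.085
3 0.976 1.169 73.905
final: 73.905 2.251

Arc 1: start y=14.270, vy=13.790 → t=3.616, apex=23.962, x_land=40.065, impact vy=-21.683
  bounce: vy ← 0.47·21.683 = 10.191
Arc 2: start y=0.000, vy=10.191 → t=2.078, apex=5.293, x_land=63.085, impact vy=-10.191
  bounce: vy ← 0.47·10.191 = 4.790
Arc 3: start y=0.000, vy=4.790 → t=0.976, apex=1.169, x_land=73.905, impact vy=-4.790
  bounce: vy ← 0.47·4.790 = 2.251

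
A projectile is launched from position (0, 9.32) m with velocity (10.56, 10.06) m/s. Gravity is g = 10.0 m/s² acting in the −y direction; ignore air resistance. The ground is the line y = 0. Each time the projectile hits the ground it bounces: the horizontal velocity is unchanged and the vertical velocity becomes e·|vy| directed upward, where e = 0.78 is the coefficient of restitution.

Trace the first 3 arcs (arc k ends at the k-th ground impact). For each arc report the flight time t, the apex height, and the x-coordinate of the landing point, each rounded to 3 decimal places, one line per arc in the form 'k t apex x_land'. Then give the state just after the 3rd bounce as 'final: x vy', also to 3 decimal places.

1 2.702 14.380 28.532
2 2.646 8.749 56.469
3 2.064 5.323 78.260
final: 78.260 8.048

Arc 1: start y=9.320, vy=10.060 → t=2.702, apex=14.380, x_land=28.532, impact vy=-16.959
  bounce: vy ← 0.78·16.959 = 13.228
Arc 2: start y=0.000, vy=13.228 → t=2.646, apex=8.749, x_land=56.469, impact vy=-13.228
  bounce: vy ← 0.78·13.228 = 10.318
Arc 3: start y=0.000, vy=10.318 → t=2.064, apex=5.323, x_land=78.260, impact vy=-10.318
  bounce: vy ← 0.78·10.318 = 8.048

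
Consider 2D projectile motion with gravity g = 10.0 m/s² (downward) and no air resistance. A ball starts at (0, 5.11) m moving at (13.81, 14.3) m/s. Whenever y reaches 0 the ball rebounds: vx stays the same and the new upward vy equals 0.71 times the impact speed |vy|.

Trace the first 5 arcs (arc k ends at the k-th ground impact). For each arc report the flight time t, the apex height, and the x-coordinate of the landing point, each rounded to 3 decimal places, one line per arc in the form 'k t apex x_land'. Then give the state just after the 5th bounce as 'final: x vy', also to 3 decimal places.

1 3.181 15.335 43.933
2 2.487 7.730 78.276
3 1.766 3.897 102.659
4 1.254 1.964 119.971
5 0.890 0.990 132.262
final: 132.262 3.160

Arc 1: start y=5.110, vy=14.300 → t=3.181, apex=15.335, x_land=43.933, impact vy=-17.513
  bounce: vy ← 0.71·17.513 = 12.434
Arc 2: start y=0.000, vy=12.434 → t=2.487, apex=7.730, x_land=78.276, impact vy=-12.434
  bounce: vy ← 0.71·12.434 = 8.828
Arc 3: start y=0.000, vy=8.828 → t=1.766, apex=3.897, x_land=102.659, impact vy=-8.828
  bounce: vy ← 0.71·8.828 = 6.268
Arc 4: start y=0.000, vy=6.268 → t=1.254, apex=1.964, x_land=119.971, impact vy=-6.268
  bounce: vy ← 0.71·6.268 = 4.450
Arc 5: start y=0.000, vy=4.450 → t=0.890, apex=0.990, x_land=132.262, impact vy=-4.450
  bounce: vy ← 0.71·4.450 = 3.160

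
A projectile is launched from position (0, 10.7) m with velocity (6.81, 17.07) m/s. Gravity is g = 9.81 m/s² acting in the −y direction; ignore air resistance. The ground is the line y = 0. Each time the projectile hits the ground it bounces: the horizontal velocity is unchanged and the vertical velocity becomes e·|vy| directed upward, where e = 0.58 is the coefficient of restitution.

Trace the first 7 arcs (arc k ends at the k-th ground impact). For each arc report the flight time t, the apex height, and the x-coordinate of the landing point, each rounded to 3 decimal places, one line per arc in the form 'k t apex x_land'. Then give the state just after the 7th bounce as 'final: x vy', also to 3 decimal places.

Arc 1: start y=10.700, vy=17.070 → t=4.022, apex=25.551, x_land=27.393, impact vy=-22.390
  bounce: vy ← 0.58·22.390 = 12.986
Arc 2: start y=0.000, vy=12.986 → t=2.648, apex=8.595, x_land=45.423, impact vy=-12.986
  bounce: vy ← 0.58·12.986 = 7.532
Arc 3: start y=0.000, vy=7.532 → t=1.536, apex=2.892, x_land=55.880, impact vy=-7.532
  bounce: vy ← 0.58·7.532 = 4.369
Arc 4: start y=0.000, vy=4.369 → t=0.891, apex=0.973, x_land=61.945, impact vy=-4.369
  bounce: vy ← 0.58·4.369 = 2.534
Arc 5: start y=0.000, vy=2.534 → t=0.517, apex=0.327, x_land=65.463, impact vy=-2.534
  bounce: vy ← 0.58·2.534 = 1.470
Arc 6: start y=0.000, vy=1.470 → t=0.300, apex=0.110, x_land=67.504, impact vy=-1.470
  bounce: vy ← 0.58·1.470 = 0.852
Arc 7: start y=0.000, vy=0.852 → t=0.174, apex=0.037, x_land=68.687, impact vy=-0.852
  bounce: vy ← 0.58·0.852 = 0.494

1 4.022 25.551 27.393
2 2.648 8.595 45.423
3 1.536 2.892 55.880
4 0.891 0.973 61.945
5 0.517 0.327 65.463
6 0.300 0.110 67.504
7 0.174 0.037 68.687
final: 68.687 0.494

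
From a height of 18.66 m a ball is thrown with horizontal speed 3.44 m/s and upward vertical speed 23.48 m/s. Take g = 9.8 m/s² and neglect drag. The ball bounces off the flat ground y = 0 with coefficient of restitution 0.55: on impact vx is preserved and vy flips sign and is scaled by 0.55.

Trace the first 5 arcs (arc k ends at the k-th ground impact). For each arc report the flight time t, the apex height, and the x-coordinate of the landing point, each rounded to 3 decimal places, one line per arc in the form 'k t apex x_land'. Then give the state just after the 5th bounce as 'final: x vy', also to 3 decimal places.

1 5.486 46.788 18.872
2 3.399 14.153 30.565
3 1.869 4.281 36.996
4 1.028 1.295 40.533
5 0.566 0.392 42.478
final: 42.478 1.524

Arc 1: start y=18.660, vy=23.480 → t=5.486, apex=46.788, x_land=18.872, impact vy=-30.283
  bounce: vy ← 0.55·30.283 = 16.656
Arc 2: start y=0.000, vy=16.656 → t=3.399, apex=14.153, x_land=30.565, impact vy=-16.656
  bounce: vy ← 0.55·16.656 = 9.161
Arc 3: start y=0.000, vy=9.161 → t=1.869, apex=4.281, x_land=36.996, impact vy=-9.161
  bounce: vy ← 0.55·9.161 = 5.038
Arc 4: start y=0.000, vy=5.038 → t=1.028, apex=1.295, x_land=40.533, impact vy=-5.038
  bounce: vy ← 0.55·5.038 = 2.771
Arc 5: start y=0.000, vy=2.771 → t=0.566, apex=0.392, x_land=42.478, impact vy=-2.771
  bounce: vy ← 0.55·2.771 = 1.524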